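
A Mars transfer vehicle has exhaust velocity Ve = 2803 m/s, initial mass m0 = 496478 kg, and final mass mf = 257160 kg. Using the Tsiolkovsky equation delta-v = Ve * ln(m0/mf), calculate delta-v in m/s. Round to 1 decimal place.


Step 1: Mass ratio m0/mf = 496478 / 257160 = 1.930619
Step 2: ln(1.930619) = 0.657841
Step 3: delta-v = 2803 * 0.657841 = 1843.9 m/s

1843.9


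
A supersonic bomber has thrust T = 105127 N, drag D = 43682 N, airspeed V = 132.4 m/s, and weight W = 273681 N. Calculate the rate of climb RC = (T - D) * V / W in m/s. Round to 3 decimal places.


Step 1: Excess thrust = T - D = 105127 - 43682 = 61445 N
Step 2: Excess power = 61445 * 132.4 = 8135318.0 W
Step 3: RC = 8135318.0 / 273681 = 29.726 m/s

29.726


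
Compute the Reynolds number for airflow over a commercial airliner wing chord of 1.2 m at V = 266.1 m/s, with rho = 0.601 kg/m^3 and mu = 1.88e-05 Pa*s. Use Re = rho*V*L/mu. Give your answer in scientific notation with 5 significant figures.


Step 1: Numerator = rho * V * L = 0.601 * 266.1 * 1.2 = 191.91132
Step 2: Re = 191.91132 / 1.88e-05
Step 3: Re = 1.0208e+07

1.0208e+07


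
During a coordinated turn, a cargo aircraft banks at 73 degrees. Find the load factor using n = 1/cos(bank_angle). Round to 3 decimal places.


Step 1: Convert 73 degrees to radians = 1.27409
Step 2: cos(73 deg) = 0.292372
Step 3: n = 1 / 0.292372 = 3.420

3.420


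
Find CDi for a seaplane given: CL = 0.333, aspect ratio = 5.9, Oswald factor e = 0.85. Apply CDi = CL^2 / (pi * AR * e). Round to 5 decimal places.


Step 1: CL^2 = 0.333^2 = 0.110889
Step 2: pi * AR * e = 3.14159 * 5.9 * 0.85 = 15.755087
Step 3: CDi = 0.110889 / 15.755087 = 0.00704

0.00704


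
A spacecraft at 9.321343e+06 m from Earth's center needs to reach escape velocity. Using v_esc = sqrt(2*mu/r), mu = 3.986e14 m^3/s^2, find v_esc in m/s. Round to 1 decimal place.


Step 1: 2*mu/r = 2 * 3.986e14 / 9.321343e+06 = 85524156.7658
Step 2: v_esc = sqrt(85524156.7658) = 9247.9 m/s

9247.9


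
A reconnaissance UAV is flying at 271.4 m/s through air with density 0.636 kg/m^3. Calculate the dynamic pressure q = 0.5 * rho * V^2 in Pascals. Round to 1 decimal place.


Step 1: V^2 = 271.4^2 = 73657.96
Step 2: q = 0.5 * 0.636 * 73657.96
Step 3: q = 23423.2 Pa

23423.2


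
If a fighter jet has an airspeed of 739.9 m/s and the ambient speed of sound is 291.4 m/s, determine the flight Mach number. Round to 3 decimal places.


Step 1: M = V / a = 739.9 / 291.4
Step 2: M = 2.539

2.539


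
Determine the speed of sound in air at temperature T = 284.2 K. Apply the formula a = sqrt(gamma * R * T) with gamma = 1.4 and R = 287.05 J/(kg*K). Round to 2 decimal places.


Step 1: gamma * R * T = 1.4 * 287.05 * 284.2 = 114211.454
Step 2: a = sqrt(114211.454) = 337.95 m/s

337.95


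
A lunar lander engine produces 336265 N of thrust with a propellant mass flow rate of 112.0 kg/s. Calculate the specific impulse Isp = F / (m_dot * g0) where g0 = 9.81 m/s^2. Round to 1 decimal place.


Step 1: m_dot * g0 = 112.0 * 9.81 = 1098.72
Step 2: Isp = 336265 / 1098.72 = 306.1 s

306.1


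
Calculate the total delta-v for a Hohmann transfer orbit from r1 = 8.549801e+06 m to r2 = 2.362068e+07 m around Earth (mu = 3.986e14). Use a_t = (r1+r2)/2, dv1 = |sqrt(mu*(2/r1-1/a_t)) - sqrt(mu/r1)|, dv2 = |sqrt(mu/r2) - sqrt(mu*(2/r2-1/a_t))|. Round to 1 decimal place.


Step 1: Transfer semi-major axis a_t = (8.549801e+06 + 2.362068e+07) / 2 = 1.608524e+07 m
Step 2: v1 (circular at r1) = sqrt(mu/r1) = 6827.95 m/s
Step 3: v_t1 = sqrt(mu*(2/r1 - 1/a_t)) = 8274.14 m/s
Step 4: dv1 = |8274.14 - 6827.95| = 1446.19 m/s
Step 5: v2 (circular at r2) = 4107.92 m/s, v_t2 = 2994.93 m/s
Step 6: dv2 = |4107.92 - 2994.93| = 1112.99 m/s
Step 7: Total delta-v = 1446.19 + 1112.99 = 2559.2 m/s

2559.2


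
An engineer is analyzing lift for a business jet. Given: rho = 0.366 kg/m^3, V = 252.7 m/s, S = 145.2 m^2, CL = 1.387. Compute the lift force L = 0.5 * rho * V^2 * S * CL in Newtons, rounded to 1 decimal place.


Step 1: Calculate dynamic pressure q = 0.5 * 0.366 * 252.7^2 = 0.5 * 0.366 * 63857.29 = 11685.8841 Pa
Step 2: Multiply by wing area and lift coefficient: L = 11685.8841 * 145.2 * 1.387
Step 3: L = 1696790.367 * 1.387 = 2353448.2 N

2353448.2


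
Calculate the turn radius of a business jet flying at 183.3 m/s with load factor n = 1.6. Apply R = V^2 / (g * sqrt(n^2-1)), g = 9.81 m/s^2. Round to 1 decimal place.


Step 1: V^2 = 183.3^2 = 33598.89
Step 2: n^2 - 1 = 1.6^2 - 1 = 1.56
Step 3: sqrt(1.56) = 1.249
Step 4: R = 33598.89 / (9.81 * 1.249) = 2742.2 m

2742.2


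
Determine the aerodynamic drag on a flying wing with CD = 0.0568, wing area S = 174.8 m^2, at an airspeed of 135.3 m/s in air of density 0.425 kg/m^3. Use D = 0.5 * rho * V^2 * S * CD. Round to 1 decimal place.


Step 1: Dynamic pressure q = 0.5 * 0.425 * 135.3^2 = 3890.0441 Pa
Step 2: Drag D = q * S * CD = 3890.0441 * 174.8 * 0.0568
Step 3: D = 38622.8 N

38622.8


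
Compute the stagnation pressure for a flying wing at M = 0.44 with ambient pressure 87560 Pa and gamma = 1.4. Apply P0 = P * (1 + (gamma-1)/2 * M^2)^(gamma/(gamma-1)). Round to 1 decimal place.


Step 1: (gamma-1)/2 * M^2 = 0.2 * 0.1936 = 0.03872
Step 2: 1 + 0.03872 = 1.03872
Step 3: Exponent gamma/(gamma-1) = 3.5
Step 4: P0 = 87560 * 1.03872^3.5 = 100011.6 Pa

100011.6


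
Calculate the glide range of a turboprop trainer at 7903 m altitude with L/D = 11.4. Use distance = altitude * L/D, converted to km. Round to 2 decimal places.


Step 1: Glide distance = altitude * L/D = 7903 * 11.4 = 90094.2 m
Step 2: Convert to km: 90094.2 / 1000 = 90.09 km

90.09


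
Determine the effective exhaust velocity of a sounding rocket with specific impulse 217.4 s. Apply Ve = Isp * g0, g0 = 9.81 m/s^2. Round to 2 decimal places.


Step 1: Ve = Isp * g0 = 217.4 * 9.81
Step 2: Ve = 2132.69 m/s

2132.69


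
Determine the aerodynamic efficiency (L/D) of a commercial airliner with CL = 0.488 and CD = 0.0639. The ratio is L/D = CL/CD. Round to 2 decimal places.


Step 1: L/D = CL / CD = 0.488 / 0.0639
Step 2: L/D = 7.64

7.64


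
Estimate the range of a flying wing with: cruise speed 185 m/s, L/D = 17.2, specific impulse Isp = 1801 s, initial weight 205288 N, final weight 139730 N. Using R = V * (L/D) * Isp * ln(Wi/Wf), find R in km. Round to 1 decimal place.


Step 1: Coefficient = V * (L/D) * Isp = 185 * 17.2 * 1801 = 5730782.0 m
Step 2: Wi/Wf = 205288 / 139730 = 1.469176
Step 3: ln(1.469176) = 0.384702
Step 4: R = 5730782.0 * 0.384702 = 2204642.6 m = 2204.6 km

2204.6


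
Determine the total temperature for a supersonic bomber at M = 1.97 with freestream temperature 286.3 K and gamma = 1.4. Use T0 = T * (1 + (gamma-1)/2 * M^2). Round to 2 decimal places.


Step 1: (gamma-1)/2 = 0.2
Step 2: M^2 = 3.8809
Step 3: 1 + 0.2 * 3.8809 = 1.77618
Step 4: T0 = 286.3 * 1.77618 = 508.52 K

508.52


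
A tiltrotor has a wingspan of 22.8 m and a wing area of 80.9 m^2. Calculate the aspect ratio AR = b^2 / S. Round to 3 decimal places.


Step 1: b^2 = 22.8^2 = 519.84
Step 2: AR = 519.84 / 80.9 = 6.426

6.426


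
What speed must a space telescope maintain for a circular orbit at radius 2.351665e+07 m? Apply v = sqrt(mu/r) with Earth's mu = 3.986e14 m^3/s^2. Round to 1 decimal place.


Step 1: mu / r = 3.986e14 / 2.351665e+07 = 16949693.0898
Step 2: v = sqrt(16949693.0898) = 4117.0 m/s

4117.0


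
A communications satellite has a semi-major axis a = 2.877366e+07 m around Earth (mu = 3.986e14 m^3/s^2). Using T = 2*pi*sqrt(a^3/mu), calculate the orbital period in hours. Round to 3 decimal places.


Step 1: a^3 / mu = 2.382239e+22 / 3.986e14 = 5.976515e+07
Step 2: sqrt(5.976515e+07) = 7730.7925 s
Step 3: T = 2*pi * 7730.7925 = 48574.0 s
Step 4: T in hours = 48574.0 / 3600 = 13.493 hours

13.493


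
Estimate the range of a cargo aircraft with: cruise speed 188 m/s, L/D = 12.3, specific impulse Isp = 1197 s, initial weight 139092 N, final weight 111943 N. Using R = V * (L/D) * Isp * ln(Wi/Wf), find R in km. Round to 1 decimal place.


Step 1: Coefficient = V * (L/D) * Isp = 188 * 12.3 * 1197 = 2767942.8 m
Step 2: Wi/Wf = 139092 / 111943 = 1.242525
Step 3: ln(1.242525) = 0.217146
Step 4: R = 2767942.8 * 0.217146 = 601047.1 m = 601.0 km

601.0


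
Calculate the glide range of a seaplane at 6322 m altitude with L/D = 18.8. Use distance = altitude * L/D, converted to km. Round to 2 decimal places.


Step 1: Glide distance = altitude * L/D = 6322 * 18.8 = 118853.6 m
Step 2: Convert to km: 118853.6 / 1000 = 118.85 km

118.85


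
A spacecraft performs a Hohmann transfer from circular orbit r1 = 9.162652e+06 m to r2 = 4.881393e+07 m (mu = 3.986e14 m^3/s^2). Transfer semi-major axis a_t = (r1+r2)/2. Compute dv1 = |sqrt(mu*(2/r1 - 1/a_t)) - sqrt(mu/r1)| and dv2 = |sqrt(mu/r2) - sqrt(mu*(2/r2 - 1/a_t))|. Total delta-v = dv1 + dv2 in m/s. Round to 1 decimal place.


Step 1: Transfer semi-major axis a_t = (9.162652e+06 + 4.881393e+07) / 2 = 2.898829e+07 m
Step 2: v1 (circular at r1) = sqrt(mu/r1) = 6595.66 m/s
Step 3: v_t1 = sqrt(mu*(2/r1 - 1/a_t)) = 8558.91 m/s
Step 4: dv1 = |8558.91 - 6595.66| = 1963.26 m/s
Step 5: v2 (circular at r2) = 2857.57 m/s, v_t2 = 1606.56 m/s
Step 6: dv2 = |2857.57 - 1606.56| = 1251.01 m/s
Step 7: Total delta-v = 1963.26 + 1251.01 = 3214.3 m/s

3214.3


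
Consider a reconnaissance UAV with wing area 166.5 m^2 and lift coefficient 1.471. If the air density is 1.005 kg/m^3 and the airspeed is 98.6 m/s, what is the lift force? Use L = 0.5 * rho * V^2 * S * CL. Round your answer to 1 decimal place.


Step 1: Calculate dynamic pressure q = 0.5 * 1.005 * 98.6^2 = 0.5 * 1.005 * 9721.96 = 4885.2849 Pa
Step 2: Multiply by wing area and lift coefficient: L = 4885.2849 * 166.5 * 1.471
Step 3: L = 813399.9358 * 1.471 = 1196511.3 N

1196511.3


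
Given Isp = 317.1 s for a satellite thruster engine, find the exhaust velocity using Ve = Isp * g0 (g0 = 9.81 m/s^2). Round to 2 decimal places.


Step 1: Ve = Isp * g0 = 317.1 * 9.81
Step 2: Ve = 3110.75 m/s

3110.75


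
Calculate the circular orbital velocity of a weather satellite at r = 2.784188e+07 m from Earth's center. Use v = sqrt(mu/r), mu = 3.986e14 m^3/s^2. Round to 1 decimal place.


Step 1: mu / r = 3.986e14 / 2.784188e+07 = 14316561.9563
Step 2: v = sqrt(14316561.9563) = 3783.7 m/s

3783.7


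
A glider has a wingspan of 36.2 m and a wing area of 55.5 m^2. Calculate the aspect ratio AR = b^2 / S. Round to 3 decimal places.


Step 1: b^2 = 36.2^2 = 1310.44
Step 2: AR = 1310.44 / 55.5 = 23.612

23.612


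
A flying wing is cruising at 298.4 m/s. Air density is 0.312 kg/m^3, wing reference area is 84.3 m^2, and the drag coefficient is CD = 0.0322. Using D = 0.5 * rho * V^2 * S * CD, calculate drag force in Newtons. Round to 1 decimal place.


Step 1: Dynamic pressure q = 0.5 * 0.312 * 298.4^2 = 13890.6394 Pa
Step 2: Drag D = q * S * CD = 13890.6394 * 84.3 * 0.0322
Step 3: D = 37705.6 N

37705.6


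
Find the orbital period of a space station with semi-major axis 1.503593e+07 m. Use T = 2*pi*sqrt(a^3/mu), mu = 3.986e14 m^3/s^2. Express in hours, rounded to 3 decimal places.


Step 1: a^3 / mu = 3.399311e+21 / 3.986e14 = 8.528126e+06
Step 2: sqrt(8.528126e+06) = 2920.2955 s
Step 3: T = 2*pi * 2920.2955 = 18348.76 s
Step 4: T in hours = 18348.76 / 3600 = 5.097 hours

5.097


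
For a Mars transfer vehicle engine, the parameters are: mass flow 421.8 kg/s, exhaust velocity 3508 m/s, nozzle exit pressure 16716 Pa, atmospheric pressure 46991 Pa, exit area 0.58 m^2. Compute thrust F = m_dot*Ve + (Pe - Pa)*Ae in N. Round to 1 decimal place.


Step 1: Momentum thrust = m_dot * Ve = 421.8 * 3508 = 1479674.4 N
Step 2: Pressure thrust = (Pe - Pa) * Ae = (16716 - 46991) * 0.58 = -17559.50 N
Step 3: Total thrust F = 1479674.4 + -17559.50 = 1462114.9 N

1462114.9


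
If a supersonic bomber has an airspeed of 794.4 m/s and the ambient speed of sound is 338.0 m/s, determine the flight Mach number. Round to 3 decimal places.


Step 1: M = V / a = 794.4 / 338.0
Step 2: M = 2.350

2.350


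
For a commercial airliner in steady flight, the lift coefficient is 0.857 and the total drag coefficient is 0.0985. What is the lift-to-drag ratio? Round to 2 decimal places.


Step 1: L/D = CL / CD = 0.857 / 0.0985
Step 2: L/D = 8.70

8.70


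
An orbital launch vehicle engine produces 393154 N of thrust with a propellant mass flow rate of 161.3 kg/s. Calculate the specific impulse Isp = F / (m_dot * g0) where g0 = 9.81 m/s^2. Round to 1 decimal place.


Step 1: m_dot * g0 = 161.3 * 9.81 = 1582.35
Step 2: Isp = 393154 / 1582.35 = 248.5 s

248.5


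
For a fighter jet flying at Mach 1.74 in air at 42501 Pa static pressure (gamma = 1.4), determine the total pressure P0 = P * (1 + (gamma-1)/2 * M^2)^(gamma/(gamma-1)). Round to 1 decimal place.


Step 1: (gamma-1)/2 * M^2 = 0.2 * 3.0276 = 0.60552
Step 2: 1 + 0.60552 = 1.60552
Step 3: Exponent gamma/(gamma-1) = 3.5
Step 4: P0 = 42501 * 1.60552^3.5 = 222871.3 Pa

222871.3


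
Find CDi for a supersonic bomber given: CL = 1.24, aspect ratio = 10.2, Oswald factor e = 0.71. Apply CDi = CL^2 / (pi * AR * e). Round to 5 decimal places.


Step 1: CL^2 = 1.24^2 = 1.5376
Step 2: pi * AR * e = 3.14159 * 10.2 * 0.71 = 22.751414
Step 3: CDi = 1.5376 / 22.751414 = 0.06758

0.06758


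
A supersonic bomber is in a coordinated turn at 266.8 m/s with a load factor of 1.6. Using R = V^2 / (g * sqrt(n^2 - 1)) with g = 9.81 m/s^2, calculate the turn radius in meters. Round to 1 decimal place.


Step 1: V^2 = 266.8^2 = 71182.24
Step 2: n^2 - 1 = 1.6^2 - 1 = 1.56
Step 3: sqrt(1.56) = 1.249
Step 4: R = 71182.24 / (9.81 * 1.249) = 5809.5 m

5809.5


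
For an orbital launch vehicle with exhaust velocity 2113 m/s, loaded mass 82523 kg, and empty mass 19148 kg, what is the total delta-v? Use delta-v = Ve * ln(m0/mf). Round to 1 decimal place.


Step 1: Mass ratio m0/mf = 82523 / 19148 = 4.309745
Step 2: ln(4.309745) = 1.460879
Step 3: delta-v = 2113 * 1.460879 = 3086.8 m/s

3086.8


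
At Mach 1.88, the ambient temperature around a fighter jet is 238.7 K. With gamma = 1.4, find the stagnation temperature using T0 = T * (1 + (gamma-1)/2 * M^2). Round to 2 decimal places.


Step 1: (gamma-1)/2 = 0.2
Step 2: M^2 = 3.5344
Step 3: 1 + 0.2 * 3.5344 = 1.70688
Step 4: T0 = 238.7 * 1.70688 = 407.43 K

407.43


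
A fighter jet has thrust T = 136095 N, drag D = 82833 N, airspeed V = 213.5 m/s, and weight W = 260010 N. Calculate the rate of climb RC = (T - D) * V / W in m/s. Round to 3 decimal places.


Step 1: Excess thrust = T - D = 136095 - 82833 = 53262 N
Step 2: Excess power = 53262 * 213.5 = 11371437.0 W
Step 3: RC = 11371437.0 / 260010 = 43.735 m/s

43.735


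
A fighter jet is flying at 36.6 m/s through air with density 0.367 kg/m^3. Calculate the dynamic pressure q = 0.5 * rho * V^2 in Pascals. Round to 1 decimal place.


Step 1: V^2 = 36.6^2 = 1339.56
Step 2: q = 0.5 * 0.367 * 1339.56
Step 3: q = 245.8 Pa

245.8


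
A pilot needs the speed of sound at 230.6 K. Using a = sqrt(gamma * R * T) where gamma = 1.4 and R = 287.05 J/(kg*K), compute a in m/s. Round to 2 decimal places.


Step 1: gamma * R * T = 1.4 * 287.05 * 230.6 = 92671.222
Step 2: a = sqrt(92671.222) = 304.42 m/s

304.42


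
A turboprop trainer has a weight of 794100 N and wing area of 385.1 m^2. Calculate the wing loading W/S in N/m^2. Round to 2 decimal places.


Step 1: Wing loading = W / S = 794100 / 385.1
Step 2: Wing loading = 2062.06 N/m^2

2062.06


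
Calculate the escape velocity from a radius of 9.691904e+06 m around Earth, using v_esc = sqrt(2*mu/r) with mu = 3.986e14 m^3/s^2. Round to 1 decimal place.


Step 1: 2*mu/r = 2 * 3.986e14 / 9.691904e+06 = 82254219.6043
Step 2: v_esc = sqrt(82254219.6043) = 9069.4 m/s

9069.4


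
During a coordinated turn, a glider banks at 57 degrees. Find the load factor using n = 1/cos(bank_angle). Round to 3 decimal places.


Step 1: Convert 57 degrees to radians = 0.994838
Step 2: cos(57 deg) = 0.544639
Step 3: n = 1 / 0.544639 = 1.836

1.836


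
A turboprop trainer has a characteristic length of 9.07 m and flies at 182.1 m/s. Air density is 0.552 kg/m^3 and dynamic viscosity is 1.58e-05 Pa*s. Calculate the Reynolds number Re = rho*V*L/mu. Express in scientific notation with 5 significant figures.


Step 1: Numerator = rho * V * L = 0.552 * 182.1 * 9.07 = 911.709144
Step 2: Re = 911.709144 / 1.58e-05
Step 3: Re = 5.7703e+07

5.7703e+07


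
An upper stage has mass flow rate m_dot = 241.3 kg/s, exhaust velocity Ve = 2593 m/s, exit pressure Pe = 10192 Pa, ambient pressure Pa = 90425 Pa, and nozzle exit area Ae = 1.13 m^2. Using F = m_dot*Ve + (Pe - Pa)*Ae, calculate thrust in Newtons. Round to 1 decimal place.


Step 1: Momentum thrust = m_dot * Ve = 241.3 * 2593 = 625690.9 N
Step 2: Pressure thrust = (Pe - Pa) * Ae = (10192 - 90425) * 1.13 = -90663.29 N
Step 3: Total thrust F = 625690.9 + -90663.29 = 535027.6 N

535027.6


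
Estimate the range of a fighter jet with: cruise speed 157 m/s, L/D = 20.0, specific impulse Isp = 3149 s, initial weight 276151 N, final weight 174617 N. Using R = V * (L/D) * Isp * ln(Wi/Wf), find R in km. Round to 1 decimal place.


Step 1: Coefficient = V * (L/D) * Isp = 157 * 20.0 * 3149 = 9887860.0 m
Step 2: Wi/Wf = 276151 / 174617 = 1.581467
Step 3: ln(1.581467) = 0.458353
Step 4: R = 9887860.0 * 0.458353 = 4532128.5 m = 4532.1 km

4532.1


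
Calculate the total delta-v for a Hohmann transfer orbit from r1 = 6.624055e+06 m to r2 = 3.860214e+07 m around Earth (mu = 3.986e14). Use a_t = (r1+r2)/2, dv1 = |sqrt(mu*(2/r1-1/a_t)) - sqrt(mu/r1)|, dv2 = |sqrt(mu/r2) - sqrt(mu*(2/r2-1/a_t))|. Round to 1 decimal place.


Step 1: Transfer semi-major axis a_t = (6.624055e+06 + 3.860214e+07) / 2 = 2.261310e+07 m
Step 2: v1 (circular at r1) = sqrt(mu/r1) = 7757.23 m/s
Step 3: v_t1 = sqrt(mu*(2/r1 - 1/a_t)) = 10135.2 m/s
Step 4: dv1 = |10135.2 - 7757.23| = 2377.97 m/s
Step 5: v2 (circular at r2) = 3213.39 m/s, v_t2 = 1739.18 m/s
Step 6: dv2 = |3213.39 - 1739.18| = 1474.2 m/s
Step 7: Total delta-v = 2377.97 + 1474.2 = 3852.2 m/s

3852.2


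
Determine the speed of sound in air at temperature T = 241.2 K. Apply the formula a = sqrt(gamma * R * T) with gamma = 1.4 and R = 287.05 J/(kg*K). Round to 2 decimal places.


Step 1: gamma * R * T = 1.4 * 287.05 * 241.2 = 96931.044
Step 2: a = sqrt(96931.044) = 311.34 m/s

311.34


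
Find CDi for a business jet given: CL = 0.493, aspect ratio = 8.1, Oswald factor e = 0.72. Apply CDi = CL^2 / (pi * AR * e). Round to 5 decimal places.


Step 1: CL^2 = 0.493^2 = 0.243049
Step 2: pi * AR * e = 3.14159 * 8.1 * 0.72 = 18.321768
Step 3: CDi = 0.243049 / 18.321768 = 0.01327

0.01327


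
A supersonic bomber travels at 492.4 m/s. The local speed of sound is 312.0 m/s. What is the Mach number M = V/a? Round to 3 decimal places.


Step 1: M = V / a = 492.4 / 312.0
Step 2: M = 1.578

1.578


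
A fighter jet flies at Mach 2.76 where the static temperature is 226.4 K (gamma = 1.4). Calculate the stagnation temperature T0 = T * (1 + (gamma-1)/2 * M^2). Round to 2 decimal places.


Step 1: (gamma-1)/2 = 0.2
Step 2: M^2 = 7.6176
Step 3: 1 + 0.2 * 7.6176 = 2.52352
Step 4: T0 = 226.4 * 2.52352 = 571.32 K

571.32


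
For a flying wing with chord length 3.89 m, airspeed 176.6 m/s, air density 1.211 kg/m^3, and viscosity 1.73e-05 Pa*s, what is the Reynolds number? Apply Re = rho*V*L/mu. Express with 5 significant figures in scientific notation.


Step 1: Numerator = rho * V * L = 1.211 * 176.6 * 3.89 = 831.925514
Step 2: Re = 831.925514 / 1.73e-05
Step 3: Re = 4.8088e+07

4.8088e+07


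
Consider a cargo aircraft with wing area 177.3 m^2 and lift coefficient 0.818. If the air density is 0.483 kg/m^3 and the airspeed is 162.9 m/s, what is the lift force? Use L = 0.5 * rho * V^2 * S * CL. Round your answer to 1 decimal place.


Step 1: Calculate dynamic pressure q = 0.5 * 0.483 * 162.9^2 = 0.5 * 0.483 * 26536.41 = 6408.543 Pa
Step 2: Multiply by wing area and lift coefficient: L = 6408.543 * 177.3 * 0.818
Step 3: L = 1136234.6766 * 0.818 = 929440.0 N

929440.0


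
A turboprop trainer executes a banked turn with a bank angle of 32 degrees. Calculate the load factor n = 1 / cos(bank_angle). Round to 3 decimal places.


Step 1: Convert 32 degrees to radians = 0.558505
Step 2: cos(32 deg) = 0.848048
Step 3: n = 1 / 0.848048 = 1.179

1.179


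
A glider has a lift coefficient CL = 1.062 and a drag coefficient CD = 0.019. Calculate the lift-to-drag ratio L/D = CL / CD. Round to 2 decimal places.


Step 1: L/D = CL / CD = 1.062 / 0.019
Step 2: L/D = 55.89

55.89


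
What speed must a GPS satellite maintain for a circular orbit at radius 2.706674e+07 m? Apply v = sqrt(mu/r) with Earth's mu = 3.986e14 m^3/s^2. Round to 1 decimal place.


Step 1: mu / r = 3.986e14 / 2.706674e+07 = 14726561.0857
Step 2: v = sqrt(14726561.0857) = 3837.5 m/s

3837.5


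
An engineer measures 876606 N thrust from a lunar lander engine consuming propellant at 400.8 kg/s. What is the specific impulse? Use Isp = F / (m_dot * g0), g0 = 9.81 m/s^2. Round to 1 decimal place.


Step 1: m_dot * g0 = 400.8 * 9.81 = 3931.85
Step 2: Isp = 876606 / 3931.85 = 223.0 s

223.0


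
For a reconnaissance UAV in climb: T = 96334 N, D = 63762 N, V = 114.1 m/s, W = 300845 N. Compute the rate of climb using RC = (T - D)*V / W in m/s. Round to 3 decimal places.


Step 1: Excess thrust = T - D = 96334 - 63762 = 32572 N
Step 2: Excess power = 32572 * 114.1 = 3716465.2 W
Step 3: RC = 3716465.2 / 300845 = 12.353 m/s

12.353


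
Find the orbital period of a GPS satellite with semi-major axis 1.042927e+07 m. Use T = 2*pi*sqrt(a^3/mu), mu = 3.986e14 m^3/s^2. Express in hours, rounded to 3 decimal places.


Step 1: a^3 / mu = 1.134388e+21 / 3.986e14 = 2.845931e+06
Step 2: sqrt(2.845931e+06) = 1686.9889 s
Step 3: T = 2*pi * 1686.9889 = 10599.66 s
Step 4: T in hours = 10599.66 / 3600 = 2.944 hours

2.944


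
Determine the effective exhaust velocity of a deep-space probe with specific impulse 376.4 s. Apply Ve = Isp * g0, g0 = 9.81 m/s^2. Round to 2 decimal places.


Step 1: Ve = Isp * g0 = 376.4 * 9.81
Step 2: Ve = 3692.48 m/s

3692.48


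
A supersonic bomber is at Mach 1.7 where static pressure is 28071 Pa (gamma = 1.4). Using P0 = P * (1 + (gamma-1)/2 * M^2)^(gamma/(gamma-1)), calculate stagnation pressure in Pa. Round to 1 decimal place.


Step 1: (gamma-1)/2 * M^2 = 0.2 * 2.89 = 0.578
Step 2: 1 + 0.578 = 1.578
Step 3: Exponent gamma/(gamma-1) = 3.5
Step 4: P0 = 28071 * 1.578^3.5 = 138558.2 Pa

138558.2


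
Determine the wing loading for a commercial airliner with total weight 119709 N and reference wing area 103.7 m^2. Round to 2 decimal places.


Step 1: Wing loading = W / S = 119709 / 103.7
Step 2: Wing loading = 1154.38 N/m^2

1154.38


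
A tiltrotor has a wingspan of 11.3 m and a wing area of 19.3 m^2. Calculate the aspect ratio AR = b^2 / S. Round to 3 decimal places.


Step 1: b^2 = 11.3^2 = 127.69
Step 2: AR = 127.69 / 19.3 = 6.616

6.616


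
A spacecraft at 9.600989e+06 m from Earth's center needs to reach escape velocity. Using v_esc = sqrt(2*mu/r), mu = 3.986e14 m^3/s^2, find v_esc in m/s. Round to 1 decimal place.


Step 1: 2*mu/r = 2 * 3.986e14 / 9.600989e+06 = 83033112.5262
Step 2: v_esc = sqrt(83033112.5262) = 9112.3 m/s

9112.3


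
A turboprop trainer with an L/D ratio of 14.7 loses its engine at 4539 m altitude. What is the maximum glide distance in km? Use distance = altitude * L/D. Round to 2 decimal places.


Step 1: Glide distance = altitude * L/D = 4539 * 14.7 = 66723.3 m
Step 2: Convert to km: 66723.3 / 1000 = 66.72 km

66.72


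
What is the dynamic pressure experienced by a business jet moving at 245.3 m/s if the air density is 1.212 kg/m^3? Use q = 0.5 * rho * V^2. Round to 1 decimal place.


Step 1: V^2 = 245.3^2 = 60172.09
Step 2: q = 0.5 * 1.212 * 60172.09
Step 3: q = 36464.3 Pa

36464.3


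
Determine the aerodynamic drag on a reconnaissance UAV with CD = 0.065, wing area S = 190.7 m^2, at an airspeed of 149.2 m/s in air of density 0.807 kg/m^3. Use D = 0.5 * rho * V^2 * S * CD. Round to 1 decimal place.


Step 1: Dynamic pressure q = 0.5 * 0.807 * 149.2^2 = 8982.1682 Pa
Step 2: Drag D = q * S * CD = 8982.1682 * 190.7 * 0.065
Step 3: D = 111338.5 N

111338.5


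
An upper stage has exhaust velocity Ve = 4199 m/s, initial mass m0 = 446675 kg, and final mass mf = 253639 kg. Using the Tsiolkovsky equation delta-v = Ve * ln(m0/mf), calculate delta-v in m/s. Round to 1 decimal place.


Step 1: Mass ratio m0/mf = 446675 / 253639 = 1.761066
Step 2: ln(1.761066) = 0.565919
Step 3: delta-v = 4199 * 0.565919 = 2376.3 m/s

2376.3


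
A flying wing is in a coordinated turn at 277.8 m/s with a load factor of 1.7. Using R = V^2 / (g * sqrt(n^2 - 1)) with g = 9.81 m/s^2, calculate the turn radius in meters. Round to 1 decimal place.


Step 1: V^2 = 277.8^2 = 77172.84
Step 2: n^2 - 1 = 1.7^2 - 1 = 1.89
Step 3: sqrt(1.89) = 1.374773
Step 4: R = 77172.84 / (9.81 * 1.374773) = 5722.2 m

5722.2


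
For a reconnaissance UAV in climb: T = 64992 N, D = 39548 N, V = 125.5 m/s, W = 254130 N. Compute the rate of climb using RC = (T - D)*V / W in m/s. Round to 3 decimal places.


Step 1: Excess thrust = T - D = 64992 - 39548 = 25444 N
Step 2: Excess power = 25444 * 125.5 = 3193222.0 W
Step 3: RC = 3193222.0 / 254130 = 12.565 m/s

12.565


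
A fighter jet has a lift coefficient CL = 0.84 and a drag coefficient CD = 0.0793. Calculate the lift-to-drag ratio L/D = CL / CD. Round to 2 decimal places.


Step 1: L/D = CL / CD = 0.84 / 0.0793
Step 2: L/D = 10.59

10.59


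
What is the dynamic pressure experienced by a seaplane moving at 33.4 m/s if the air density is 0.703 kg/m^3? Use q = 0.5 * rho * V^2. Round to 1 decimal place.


Step 1: V^2 = 33.4^2 = 1115.56
Step 2: q = 0.5 * 0.703 * 1115.56
Step 3: q = 392.1 Pa

392.1


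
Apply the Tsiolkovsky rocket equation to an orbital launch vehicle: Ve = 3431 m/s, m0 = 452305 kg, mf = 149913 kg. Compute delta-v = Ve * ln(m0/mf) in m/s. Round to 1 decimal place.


Step 1: Mass ratio m0/mf = 452305 / 149913 = 3.017117
Step 2: ln(3.017117) = 1.104302
Step 3: delta-v = 3431 * 1.104302 = 3788.9 m/s

3788.9


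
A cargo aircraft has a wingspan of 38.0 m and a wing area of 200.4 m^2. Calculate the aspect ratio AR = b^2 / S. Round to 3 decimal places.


Step 1: b^2 = 38.0^2 = 1444.0
Step 2: AR = 1444.0 / 200.4 = 7.206

7.206


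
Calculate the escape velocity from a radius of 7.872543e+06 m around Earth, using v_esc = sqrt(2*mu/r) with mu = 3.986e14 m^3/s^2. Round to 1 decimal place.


Step 1: 2*mu/r = 2 * 3.986e14 / 7.872543e+06 = 101263340.1939
Step 2: v_esc = sqrt(101263340.1939) = 10063.0 m/s

10063.0


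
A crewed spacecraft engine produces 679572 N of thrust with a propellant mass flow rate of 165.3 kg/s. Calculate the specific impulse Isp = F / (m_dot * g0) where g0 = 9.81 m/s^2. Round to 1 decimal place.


Step 1: m_dot * g0 = 165.3 * 9.81 = 1621.59
Step 2: Isp = 679572 / 1621.59 = 419.1 s

419.1


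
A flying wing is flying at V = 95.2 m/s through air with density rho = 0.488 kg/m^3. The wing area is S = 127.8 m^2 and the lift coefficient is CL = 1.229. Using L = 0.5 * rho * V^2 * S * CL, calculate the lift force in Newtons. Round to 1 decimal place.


Step 1: Calculate dynamic pressure q = 0.5 * 0.488 * 95.2^2 = 0.5 * 0.488 * 9063.04 = 2211.3818 Pa
Step 2: Multiply by wing area and lift coefficient: L = 2211.3818 * 127.8 * 1.229
Step 3: L = 282614.5889 * 1.229 = 347333.3 N

347333.3


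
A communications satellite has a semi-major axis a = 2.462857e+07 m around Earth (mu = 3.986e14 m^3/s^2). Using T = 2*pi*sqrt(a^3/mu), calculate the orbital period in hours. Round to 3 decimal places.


Step 1: a^3 / mu = 1.493886e+22 / 3.986e14 = 3.747834e+07
Step 2: sqrt(3.747834e+07) = 6121.9552 s
Step 3: T = 2*pi * 6121.9552 = 38465.38 s
Step 4: T in hours = 38465.38 / 3600 = 10.685 hours

10.685


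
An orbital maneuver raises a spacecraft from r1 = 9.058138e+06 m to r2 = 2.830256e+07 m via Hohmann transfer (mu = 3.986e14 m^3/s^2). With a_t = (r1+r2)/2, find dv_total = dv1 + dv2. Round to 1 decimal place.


Step 1: Transfer semi-major axis a_t = (9.058138e+06 + 2.830256e+07) / 2 = 1.868035e+07 m
Step 2: v1 (circular at r1) = sqrt(mu/r1) = 6633.6 m/s
Step 3: v_t1 = sqrt(mu*(2/r1 - 1/a_t)) = 8165.25 m/s
Step 4: dv1 = |8165.25 - 6633.6| = 1531.65 m/s
Step 5: v2 (circular at r2) = 3752.8 m/s, v_t2 = 2613.26 m/s
Step 6: dv2 = |3752.8 - 2613.26| = 1139.54 m/s
Step 7: Total delta-v = 1531.65 + 1139.54 = 2671.2 m/s

2671.2


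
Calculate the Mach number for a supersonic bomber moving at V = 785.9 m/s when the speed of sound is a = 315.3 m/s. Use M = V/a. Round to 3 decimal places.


Step 1: M = V / a = 785.9 / 315.3
Step 2: M = 2.493

2.493


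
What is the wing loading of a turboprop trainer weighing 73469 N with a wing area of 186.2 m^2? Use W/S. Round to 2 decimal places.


Step 1: Wing loading = W / S = 73469 / 186.2
Step 2: Wing loading = 394.57 N/m^2

394.57


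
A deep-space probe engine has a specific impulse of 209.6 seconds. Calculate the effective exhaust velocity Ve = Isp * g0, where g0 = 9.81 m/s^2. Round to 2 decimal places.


Step 1: Ve = Isp * g0 = 209.6 * 9.81
Step 2: Ve = 2056.18 m/s

2056.18


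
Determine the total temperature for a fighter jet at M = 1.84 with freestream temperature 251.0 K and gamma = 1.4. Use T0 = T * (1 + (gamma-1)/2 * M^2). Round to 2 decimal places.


Step 1: (gamma-1)/2 = 0.2
Step 2: M^2 = 3.3856
Step 3: 1 + 0.2 * 3.3856 = 1.67712
Step 4: T0 = 251.0 * 1.67712 = 420.96 K

420.96


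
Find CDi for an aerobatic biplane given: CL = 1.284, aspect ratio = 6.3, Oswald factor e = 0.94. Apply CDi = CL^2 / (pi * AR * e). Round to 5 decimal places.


Step 1: CL^2 = 1.284^2 = 1.648656
Step 2: pi * AR * e = 3.14159 * 6.3 * 0.94 = 18.604512
Step 3: CDi = 1.648656 / 18.604512 = 0.08862

0.08862


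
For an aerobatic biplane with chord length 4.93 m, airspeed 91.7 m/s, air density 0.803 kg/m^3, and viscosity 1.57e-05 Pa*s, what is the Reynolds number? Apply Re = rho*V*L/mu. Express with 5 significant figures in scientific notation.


Step 1: Numerator = rho * V * L = 0.803 * 91.7 * 4.93 = 363.021043
Step 2: Re = 363.021043 / 1.57e-05
Step 3: Re = 2.3122e+07

2.3122e+07


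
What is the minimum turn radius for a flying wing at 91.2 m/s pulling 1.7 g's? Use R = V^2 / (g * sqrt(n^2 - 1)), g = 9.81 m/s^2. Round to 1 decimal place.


Step 1: V^2 = 91.2^2 = 8317.44
Step 2: n^2 - 1 = 1.7^2 - 1 = 1.89
Step 3: sqrt(1.89) = 1.374773
Step 4: R = 8317.44 / (9.81 * 1.374773) = 616.7 m

616.7


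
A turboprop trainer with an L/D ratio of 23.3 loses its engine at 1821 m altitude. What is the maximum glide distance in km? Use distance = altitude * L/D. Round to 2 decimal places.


Step 1: Glide distance = altitude * L/D = 1821 * 23.3 = 42429.3 m
Step 2: Convert to km: 42429.3 / 1000 = 42.43 km

42.43


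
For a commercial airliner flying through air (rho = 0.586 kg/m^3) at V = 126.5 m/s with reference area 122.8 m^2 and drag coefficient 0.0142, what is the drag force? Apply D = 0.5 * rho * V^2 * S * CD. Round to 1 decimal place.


Step 1: Dynamic pressure q = 0.5 * 0.586 * 126.5^2 = 4688.6592 Pa
Step 2: Drag D = q * S * CD = 4688.6592 * 122.8 * 0.0142
Step 3: D = 8175.9 N

8175.9


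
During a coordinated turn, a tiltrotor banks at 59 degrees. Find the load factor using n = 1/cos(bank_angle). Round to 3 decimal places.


Step 1: Convert 59 degrees to radians = 1.029744
Step 2: cos(59 deg) = 0.515038
Step 3: n = 1 / 0.515038 = 1.942

1.942


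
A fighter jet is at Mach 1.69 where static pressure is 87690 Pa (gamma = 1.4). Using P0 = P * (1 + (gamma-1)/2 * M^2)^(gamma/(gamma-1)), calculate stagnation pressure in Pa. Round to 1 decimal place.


Step 1: (gamma-1)/2 * M^2 = 0.2 * 2.8561 = 0.57122
Step 2: 1 + 0.57122 = 1.57122
Step 3: Exponent gamma/(gamma-1) = 3.5
Step 4: P0 = 87690 * 1.57122^3.5 = 426363.1 Pa

426363.1


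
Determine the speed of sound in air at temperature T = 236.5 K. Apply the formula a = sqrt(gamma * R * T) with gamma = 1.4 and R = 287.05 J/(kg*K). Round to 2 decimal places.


Step 1: gamma * R * T = 1.4 * 287.05 * 236.5 = 95042.255
Step 2: a = sqrt(95042.255) = 308.29 m/s

308.29


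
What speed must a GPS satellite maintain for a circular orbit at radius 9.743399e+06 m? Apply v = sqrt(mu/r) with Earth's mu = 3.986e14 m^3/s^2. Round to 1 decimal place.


Step 1: mu / r = 3.986e14 / 9.743399e+06 = 40909748.2306
Step 2: v = sqrt(40909748.2306) = 6396.1 m/s

6396.1


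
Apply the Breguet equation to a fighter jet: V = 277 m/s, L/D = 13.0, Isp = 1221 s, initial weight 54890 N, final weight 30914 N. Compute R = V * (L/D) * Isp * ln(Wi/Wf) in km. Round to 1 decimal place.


Step 1: Coefficient = V * (L/D) * Isp = 277 * 13.0 * 1221 = 4396821.0 m
Step 2: Wi/Wf = 54890 / 30914 = 1.775571
Step 3: ln(1.775571) = 0.574122
Step 4: R = 4396821.0 * 0.574122 = 2524311.8 m = 2524.3 km

2524.3


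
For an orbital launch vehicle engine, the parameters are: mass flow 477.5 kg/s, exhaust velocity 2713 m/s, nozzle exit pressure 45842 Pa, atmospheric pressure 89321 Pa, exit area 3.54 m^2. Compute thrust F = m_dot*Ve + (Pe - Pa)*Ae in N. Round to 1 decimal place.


Step 1: Momentum thrust = m_dot * Ve = 477.5 * 2713 = 1295457.5 N
Step 2: Pressure thrust = (Pe - Pa) * Ae = (45842 - 89321) * 3.54 = -153915.66 N
Step 3: Total thrust F = 1295457.5 + -153915.66 = 1141541.8 N

1141541.8


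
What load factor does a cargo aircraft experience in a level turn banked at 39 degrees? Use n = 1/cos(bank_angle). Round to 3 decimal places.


Step 1: Convert 39 degrees to radians = 0.680678
Step 2: cos(39 deg) = 0.777146
Step 3: n = 1 / 0.777146 = 1.287

1.287


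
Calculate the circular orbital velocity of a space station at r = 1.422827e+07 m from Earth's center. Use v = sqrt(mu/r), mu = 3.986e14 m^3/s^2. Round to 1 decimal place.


Step 1: mu / r = 3.986e14 / 1.422827e+07 = 28014649.7079
Step 2: v = sqrt(28014649.7079) = 5292.9 m/s

5292.9


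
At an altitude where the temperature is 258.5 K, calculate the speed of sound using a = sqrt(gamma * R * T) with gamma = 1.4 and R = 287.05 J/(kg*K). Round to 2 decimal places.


Step 1: gamma * R * T = 1.4 * 287.05 * 258.5 = 103883.395
Step 2: a = sqrt(103883.395) = 322.31 m/s

322.31


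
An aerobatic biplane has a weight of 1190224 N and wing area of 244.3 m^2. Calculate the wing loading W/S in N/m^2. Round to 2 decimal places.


Step 1: Wing loading = W / S = 1190224 / 244.3
Step 2: Wing loading = 4871.98 N/m^2

4871.98


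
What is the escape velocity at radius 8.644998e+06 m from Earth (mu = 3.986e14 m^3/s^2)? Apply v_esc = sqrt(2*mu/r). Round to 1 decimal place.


Step 1: 2*mu/r = 2 * 3.986e14 / 8.644998e+06 = 92215174.6015
Step 2: v_esc = sqrt(92215174.6015) = 9602.9 m/s

9602.9


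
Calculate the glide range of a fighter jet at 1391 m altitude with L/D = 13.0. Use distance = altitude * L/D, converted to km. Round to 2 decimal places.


Step 1: Glide distance = altitude * L/D = 1391 * 13.0 = 18083.0 m
Step 2: Convert to km: 18083.0 / 1000 = 18.08 km

18.08


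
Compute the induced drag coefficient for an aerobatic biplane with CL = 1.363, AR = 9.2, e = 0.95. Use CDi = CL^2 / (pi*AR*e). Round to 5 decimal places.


Step 1: CL^2 = 1.363^2 = 1.857769
Step 2: pi * AR * e = 3.14159 * 9.2 * 0.95 = 27.45752
Step 3: CDi = 1.857769 / 27.45752 = 0.06766

0.06766


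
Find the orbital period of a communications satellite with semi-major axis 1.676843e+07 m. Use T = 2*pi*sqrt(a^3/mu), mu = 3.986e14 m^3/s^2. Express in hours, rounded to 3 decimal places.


Step 1: a^3 / mu = 4.714951e+21 / 3.986e14 = 1.182878e+07
Step 2: sqrt(1.182878e+07) = 3439.2992 s
Step 3: T = 2*pi * 3439.2992 = 21609.75 s
Step 4: T in hours = 21609.75 / 3600 = 6.003 hours

6.003


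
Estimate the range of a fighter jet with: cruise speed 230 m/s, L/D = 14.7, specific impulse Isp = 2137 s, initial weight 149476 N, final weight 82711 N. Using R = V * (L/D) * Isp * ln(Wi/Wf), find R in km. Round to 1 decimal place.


Step 1: Coefficient = V * (L/D) * Isp = 230 * 14.7 * 2137 = 7225197.0 m
Step 2: Wi/Wf = 149476 / 82711 = 1.807208
Step 3: ln(1.807208) = 0.591783
Step 4: R = 7225197.0 * 0.591783 = 4275750.5 m = 4275.8 km

4275.8


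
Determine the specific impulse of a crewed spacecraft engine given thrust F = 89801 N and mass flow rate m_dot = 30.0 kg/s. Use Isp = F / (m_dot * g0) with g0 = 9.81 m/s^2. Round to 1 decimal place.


Step 1: m_dot * g0 = 30.0 * 9.81 = 294.3
Step 2: Isp = 89801 / 294.3 = 305.1 s

305.1


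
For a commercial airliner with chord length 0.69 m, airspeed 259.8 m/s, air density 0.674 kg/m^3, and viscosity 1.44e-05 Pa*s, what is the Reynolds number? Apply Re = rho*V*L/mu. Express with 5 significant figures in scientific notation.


Step 1: Numerator = rho * V * L = 0.674 * 259.8 * 0.69 = 120.822588
Step 2: Re = 120.822588 / 1.44e-05
Step 3: Re = 8.3905e+06

8.3905e+06


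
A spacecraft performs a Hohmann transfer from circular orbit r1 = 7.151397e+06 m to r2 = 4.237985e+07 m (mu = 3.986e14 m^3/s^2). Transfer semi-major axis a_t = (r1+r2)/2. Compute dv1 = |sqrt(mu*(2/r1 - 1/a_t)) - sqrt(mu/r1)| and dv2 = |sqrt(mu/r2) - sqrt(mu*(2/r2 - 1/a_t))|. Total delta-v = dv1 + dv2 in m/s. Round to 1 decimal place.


Step 1: Transfer semi-major axis a_t = (7.151397e+06 + 4.237985e+07) / 2 = 2.476562e+07 m
Step 2: v1 (circular at r1) = sqrt(mu/r1) = 7465.75 m/s
Step 3: v_t1 = sqrt(mu*(2/r1 - 1/a_t)) = 9766.26 m/s
Step 4: dv1 = |9766.26 - 7465.75| = 2300.51 m/s
Step 5: v2 (circular at r2) = 3066.82 m/s, v_t2 = 1648.01 m/s
Step 6: dv2 = |3066.82 - 1648.01| = 1418.81 m/s
Step 7: Total delta-v = 2300.51 + 1418.81 = 3719.3 m/s

3719.3


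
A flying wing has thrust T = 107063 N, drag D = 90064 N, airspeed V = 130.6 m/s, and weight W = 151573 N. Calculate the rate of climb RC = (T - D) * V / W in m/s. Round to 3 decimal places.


Step 1: Excess thrust = T - D = 107063 - 90064 = 16999 N
Step 2: Excess power = 16999 * 130.6 = 2220069.4 W
Step 3: RC = 2220069.4 / 151573 = 14.647 m/s

14.647


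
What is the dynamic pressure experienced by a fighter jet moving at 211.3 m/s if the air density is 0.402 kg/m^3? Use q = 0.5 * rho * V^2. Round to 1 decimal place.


Step 1: V^2 = 211.3^2 = 44647.69
Step 2: q = 0.5 * 0.402 * 44647.69
Step 3: q = 8974.2 Pa

8974.2


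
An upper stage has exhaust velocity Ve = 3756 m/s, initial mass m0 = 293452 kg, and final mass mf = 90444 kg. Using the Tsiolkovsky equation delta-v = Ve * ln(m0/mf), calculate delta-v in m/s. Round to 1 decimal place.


Step 1: Mass ratio m0/mf = 293452 / 90444 = 3.244571
Step 2: ln(3.244571) = 1.176983
Step 3: delta-v = 3756 * 1.176983 = 4420.7 m/s

4420.7


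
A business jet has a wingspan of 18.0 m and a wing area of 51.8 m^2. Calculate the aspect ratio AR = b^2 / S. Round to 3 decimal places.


Step 1: b^2 = 18.0^2 = 324.0
Step 2: AR = 324.0 / 51.8 = 6.255

6.255


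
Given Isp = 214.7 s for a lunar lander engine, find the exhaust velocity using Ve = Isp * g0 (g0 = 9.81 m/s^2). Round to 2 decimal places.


Step 1: Ve = Isp * g0 = 214.7 * 9.81
Step 2: Ve = 2106.21 m/s

2106.21


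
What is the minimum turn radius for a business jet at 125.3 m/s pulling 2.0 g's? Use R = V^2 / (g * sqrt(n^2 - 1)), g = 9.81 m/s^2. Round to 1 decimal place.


Step 1: V^2 = 125.3^2 = 15700.09
Step 2: n^2 - 1 = 2.0^2 - 1 = 3.0
Step 3: sqrt(3.0) = 1.732051
Step 4: R = 15700.09 / (9.81 * 1.732051) = 924.0 m

924.0


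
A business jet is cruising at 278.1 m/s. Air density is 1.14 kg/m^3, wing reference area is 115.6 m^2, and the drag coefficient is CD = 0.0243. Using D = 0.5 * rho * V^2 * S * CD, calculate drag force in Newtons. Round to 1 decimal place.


Step 1: Dynamic pressure q = 0.5 * 1.14 * 278.1^2 = 44083.5777 Pa
Step 2: Drag D = q * S * CD = 44083.5777 * 115.6 * 0.0243
Step 3: D = 123834.3 N

123834.3
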